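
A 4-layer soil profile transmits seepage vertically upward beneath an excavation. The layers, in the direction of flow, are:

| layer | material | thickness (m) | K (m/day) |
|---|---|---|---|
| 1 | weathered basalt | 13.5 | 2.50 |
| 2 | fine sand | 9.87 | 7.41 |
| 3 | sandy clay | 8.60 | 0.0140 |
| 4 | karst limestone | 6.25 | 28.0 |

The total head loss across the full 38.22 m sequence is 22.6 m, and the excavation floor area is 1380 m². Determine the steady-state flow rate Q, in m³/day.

50.2

Flow is perpendicular to layering, so the layers act in series and the equivalent K is the thickness-weighted harmonic mean.
Total thickness L = 13.5 + 9.87 + 8.60 + 6.25 = 38.22 m.
Σ(b_i/K_i) = 13.5/2.50 + 9.87/7.41 + 8.60/0.0140 + 6.25/28.0 = 621.2 d.
K_eq = L / Σ(b_i/K_i) = 38.22 / 621.2 = 0.06152 m/day.
Q = K_eq · A · (Δh/L) = 0.06152 × 1380 × (22.6/38.22) = 50.20 m³/day.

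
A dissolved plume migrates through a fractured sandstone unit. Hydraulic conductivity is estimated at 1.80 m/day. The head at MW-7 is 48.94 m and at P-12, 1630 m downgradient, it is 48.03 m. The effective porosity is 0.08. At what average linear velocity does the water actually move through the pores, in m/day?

0.0126

Hydraulic gradient i = (48.94 − 48.03) / 1630 = 0.91 / 1630 = 0.0005583.
Darcy flux q = K · i = 1.800 × 0.0005583 = 0.001005 m/day.
Seepage velocity v = q / n_e = 0.001005 / 0.08 = 0.01256 m/day.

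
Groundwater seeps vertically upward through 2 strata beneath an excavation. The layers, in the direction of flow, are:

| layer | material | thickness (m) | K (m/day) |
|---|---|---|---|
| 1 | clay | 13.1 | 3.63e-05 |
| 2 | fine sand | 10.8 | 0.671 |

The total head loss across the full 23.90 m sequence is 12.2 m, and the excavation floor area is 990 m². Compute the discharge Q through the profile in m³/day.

0.0335

Flow is perpendicular to layering, so the layers act in series and the equivalent K is the thickness-weighted harmonic mean.
Total thickness L = 13.1 + 10.8 = 23.90 m.
Σ(b_i/K_i) = 13.1/3.63e-05 + 10.8/0.671 = 3.609e+05 d.
K_eq = L / Σ(b_i/K_i) = 23.90 / 3.609e+05 = 6.622e-05 m/day.
Q = K_eq · A · (Δh/L) = 6.622e-05 × 990 × (12.2/23.90) = 0.03347 m³/day.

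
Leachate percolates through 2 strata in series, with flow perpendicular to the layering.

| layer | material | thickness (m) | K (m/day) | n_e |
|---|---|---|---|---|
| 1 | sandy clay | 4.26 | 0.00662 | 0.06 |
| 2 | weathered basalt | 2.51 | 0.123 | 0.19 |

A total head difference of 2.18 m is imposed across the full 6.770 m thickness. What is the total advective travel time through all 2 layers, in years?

With flow normal to the layers, continuity requires the same specific discharge q through every layer.
Σ(b_i/K_i) = 4.26/0.00662 + 2.51/0.123 = 663.9 d.
q = Δh / Σ(b_i/K_i) = 2.18 / 663.9 = 0.003284 m/day.
In each layer the seepage velocity is v_i = q/n_i, so the layer transit time is t_i = b_i·n_i / q:
  layer 1 (sandy clay): t_1 = 4.26 × 0.06 / 0.003284 = 77.84 d
  layer 2 (weathered basalt): t_2 = 2.51 × 0.19 / 0.003284 = 145.2 d
Total t = Σ t_i = 223.1 days = 0.6108 years.

0.611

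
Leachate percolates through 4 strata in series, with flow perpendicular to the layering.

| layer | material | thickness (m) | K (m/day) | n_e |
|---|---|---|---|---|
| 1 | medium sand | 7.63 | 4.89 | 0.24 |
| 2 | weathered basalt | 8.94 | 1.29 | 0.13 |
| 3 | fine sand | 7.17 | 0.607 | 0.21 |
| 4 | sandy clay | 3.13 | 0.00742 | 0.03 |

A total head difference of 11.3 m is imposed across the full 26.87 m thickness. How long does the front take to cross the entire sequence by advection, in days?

180

With flow normal to the layers, continuity requires the same specific discharge q through every layer.
Σ(b_i/K_i) = 7.63/4.89 + 8.94/1.29 + 7.17/0.607 + 3.13/0.00742 = 442.1 d.
q = Δh / Σ(b_i/K_i) = 11.3 / 442.1 = 0.02556 m/day.
In each layer the seepage velocity is v_i = q/n_i, so the layer transit time is t_i = b_i·n_i / q:
  layer 1 (medium sand): t_1 = 7.63 × 0.24 / 0.02556 = 71.65 d
  layer 2 (weathered basalt): t_2 = 8.94 × 0.13 / 0.02556 = 45.47 d
  layer 3 (fine sand): t_3 = 7.17 × 0.21 / 0.02556 = 58.91 d
  layer 4 (sandy clay): t_4 = 3.13 × 0.03 / 0.02556 = 3.674 d
Total t = Σ t_i = 179.7 days.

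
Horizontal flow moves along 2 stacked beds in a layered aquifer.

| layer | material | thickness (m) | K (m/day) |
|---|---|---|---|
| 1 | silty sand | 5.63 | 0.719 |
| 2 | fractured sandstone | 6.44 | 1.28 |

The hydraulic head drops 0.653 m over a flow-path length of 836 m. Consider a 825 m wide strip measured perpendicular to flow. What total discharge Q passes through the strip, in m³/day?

Flow is parallel to layering, so each bed carries its own Darcy discharge and the transmissivities add.
Σ(K_i·b_i) = 0.719×5.63 + 1.28×6.44 = 12.29 m²/day.
Hydraulic gradient i = Δh / L = 0.653 / 836 = 0.0007811.
Q = Σ(K_i·b_i) · W · i = 12.29 × 825 × 0.0007811 = 7.921 m³/day.

7.92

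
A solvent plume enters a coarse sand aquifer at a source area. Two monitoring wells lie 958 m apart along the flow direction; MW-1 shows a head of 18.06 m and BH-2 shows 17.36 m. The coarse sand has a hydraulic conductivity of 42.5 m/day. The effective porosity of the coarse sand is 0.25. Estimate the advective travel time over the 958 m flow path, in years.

Hydraulic gradient i = (18.06 − 17.36) / 958 = 0.7 / 958 = 0.0007307.
Darcy flux q = K · i = 42.50 × 0.0007307 = 0.03105 m/day.
Seepage velocity v = q / n_e = 0.03105 / 0.25 = 0.1242 m/day.
Travel time t = L / v = 958 / 0.1242 = 7712 days = 21.12 years.

21.1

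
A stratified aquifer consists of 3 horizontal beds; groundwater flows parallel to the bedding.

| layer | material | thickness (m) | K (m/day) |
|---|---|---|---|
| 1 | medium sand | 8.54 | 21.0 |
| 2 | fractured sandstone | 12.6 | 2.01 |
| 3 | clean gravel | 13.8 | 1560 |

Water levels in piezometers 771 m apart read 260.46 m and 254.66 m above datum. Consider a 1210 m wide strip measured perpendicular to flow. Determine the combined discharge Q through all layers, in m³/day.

198000

Flow is parallel to layering, so each bed carries its own Darcy discharge and the transmissivities add.
Σ(K_i·b_i) = 21.0×8.54 + 2.01×12.6 + 1560×13.8 = 21733 m²/day.
Hydraulic gradient i = (260.46 − 254.66) / 771 = 5.8 / 771 = 0.007523.
Q = Σ(K_i·b_i) · W · i = 21733 × 1210 × 0.007523 = 1.978e+05 m³/day.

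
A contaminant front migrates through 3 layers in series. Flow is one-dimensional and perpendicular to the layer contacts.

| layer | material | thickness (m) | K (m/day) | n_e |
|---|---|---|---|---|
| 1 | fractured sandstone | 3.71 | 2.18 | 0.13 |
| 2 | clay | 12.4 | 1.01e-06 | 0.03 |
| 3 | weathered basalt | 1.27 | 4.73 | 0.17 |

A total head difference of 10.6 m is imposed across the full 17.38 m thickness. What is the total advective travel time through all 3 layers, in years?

With flow normal to the layers, continuity requires the same specific discharge q through every layer.
Σ(b_i/K_i) = 3.71/2.18 + 12.4/1.01e-06 + 1.27/4.73 = 1.228e+07 d.
q = Δh / Σ(b_i/K_i) = 10.6 / 1.228e+07 = 8.634e-07 m/day.
In each layer the seepage velocity is v_i = q/n_i, so the layer transit time is t_i = b_i·n_i / q:
  layer 1 (fractured sandstone): t_1 = 3.71 × 0.13 / 8.634e-07 = 5.586e+05 d
  layer 2 (clay): t_2 = 12.4 × 0.03 / 8.634e-07 = 4.309e+05 d
  layer 3 (weathered basalt): t_3 = 1.27 × 0.17 / 8.634e-07 = 2.501e+05 d
Total t = Σ t_i = 1.240e+06 days = 3394 years.

3390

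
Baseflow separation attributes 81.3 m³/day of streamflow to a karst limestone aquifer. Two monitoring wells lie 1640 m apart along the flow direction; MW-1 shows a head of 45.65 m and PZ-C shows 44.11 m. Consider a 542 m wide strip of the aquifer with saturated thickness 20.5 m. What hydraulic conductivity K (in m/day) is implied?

Cross-sectional area A = 542 × 20.5 = 11111 m².
Hydraulic gradient i = (45.65 − 44.11) / 1640 = 1.54 / 1640 = 0.0009390.
From Q = K·A·i, K = Q / (A·i) = 81.3 / (11111 × 0.0009390) = 7.792 m/day.

7.79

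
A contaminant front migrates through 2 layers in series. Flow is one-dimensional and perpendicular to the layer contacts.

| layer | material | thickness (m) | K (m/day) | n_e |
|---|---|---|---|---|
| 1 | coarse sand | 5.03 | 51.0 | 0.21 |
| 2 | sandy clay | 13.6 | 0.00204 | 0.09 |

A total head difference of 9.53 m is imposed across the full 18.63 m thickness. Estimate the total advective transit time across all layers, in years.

With flow normal to the layers, continuity requires the same specific discharge q through every layer.
Σ(b_i/K_i) = 5.03/51.0 + 13.6/0.00204 = 6667 d.
q = Δh / Σ(b_i/K_i) = 9.53 / 6667 = 0.001429 m/day.
In each layer the seepage velocity is v_i = q/n_i, so the layer transit time is t_i = b_i·n_i / q:
  layer 1 (coarse sand): t_1 = 5.03 × 0.21 / 0.001429 = 738.9 d
  layer 2 (sandy clay): t_2 = 13.6 × 0.09 / 0.001429 = 856.3 d
Total t = Σ t_i = 1595 days = 4.367 years.

4.37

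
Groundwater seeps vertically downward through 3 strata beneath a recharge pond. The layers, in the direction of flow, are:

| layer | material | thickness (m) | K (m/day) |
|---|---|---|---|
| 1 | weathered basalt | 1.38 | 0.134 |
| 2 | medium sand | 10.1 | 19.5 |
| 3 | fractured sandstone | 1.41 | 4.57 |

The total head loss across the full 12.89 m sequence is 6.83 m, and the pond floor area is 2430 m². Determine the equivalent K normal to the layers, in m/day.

Flow is perpendicular to layering, so the layers act in series and the equivalent K is the thickness-weighted harmonic mean.
Total thickness L = 1.38 + 10.1 + 1.41 = 12.89 m.
Σ(b_i/K_i) = 1.38/0.134 + 10.1/19.5 + 1.41/4.57 = 11.12 d.
K_eq = L / Σ(b_i/K_i) = 12.89 / 11.12 = 1.159 m/day.

1.16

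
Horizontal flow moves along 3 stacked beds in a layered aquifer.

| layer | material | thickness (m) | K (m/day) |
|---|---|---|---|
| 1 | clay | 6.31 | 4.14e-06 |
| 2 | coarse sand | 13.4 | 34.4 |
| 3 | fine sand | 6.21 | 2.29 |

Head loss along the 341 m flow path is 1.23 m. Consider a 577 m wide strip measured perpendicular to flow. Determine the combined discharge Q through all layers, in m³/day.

Flow is parallel to layering, so each bed carries its own Darcy discharge and the transmissivities add.
Σ(K_i·b_i) = 4.14e-06×6.31 + 34.4×13.4 + 2.29×6.21 = 475.2 m²/day.
Hydraulic gradient i = Δh / L = 1.23 / 341 = 0.003607.
Q = Σ(K_i·b_i) · W · i = 475.2 × 577 × 0.003607 = 989.0 m³/day.

989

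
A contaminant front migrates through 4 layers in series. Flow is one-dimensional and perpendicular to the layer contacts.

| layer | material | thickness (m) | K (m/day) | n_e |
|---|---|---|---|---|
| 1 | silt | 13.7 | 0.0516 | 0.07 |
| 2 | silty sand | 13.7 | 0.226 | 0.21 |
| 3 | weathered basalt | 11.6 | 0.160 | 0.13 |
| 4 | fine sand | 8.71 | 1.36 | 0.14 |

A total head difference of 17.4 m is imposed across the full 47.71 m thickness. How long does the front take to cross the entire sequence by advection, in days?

With flow normal to the layers, continuity requires the same specific discharge q through every layer.
Σ(b_i/K_i) = 13.7/0.0516 + 13.7/0.226 + 11.6/0.160 + 8.71/1.36 = 405.0 d.
q = Δh / Σ(b_i/K_i) = 17.4 / 405.0 = 0.04296 m/day.
In each layer the seepage velocity is v_i = q/n_i, so the layer transit time is t_i = b_i·n_i / q:
  layer 1 (silt): t_1 = 13.7 × 0.07 / 0.04296 = 22.32 d
  layer 2 (silty sand): t_2 = 13.7 × 0.21 / 0.04296 = 66.97 d
  layer 3 (weathered basalt): t_3 = 11.6 × 0.13 / 0.04296 = 35.10 d
  layer 4 (fine sand): t_4 = 8.71 × 0.14 / 0.04296 = 28.38 d
Total t = Σ t_i = 152.8 days.

153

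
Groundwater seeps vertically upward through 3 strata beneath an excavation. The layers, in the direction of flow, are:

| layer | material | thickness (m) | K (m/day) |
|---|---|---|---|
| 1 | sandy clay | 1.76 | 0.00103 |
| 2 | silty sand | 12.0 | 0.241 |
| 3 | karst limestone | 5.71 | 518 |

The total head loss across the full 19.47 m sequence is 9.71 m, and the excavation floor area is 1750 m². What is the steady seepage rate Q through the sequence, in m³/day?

9.66

Flow is perpendicular to layering, so the layers act in series and the equivalent K is the thickness-weighted harmonic mean.
Total thickness L = 1.76 + 12.0 + 5.71 = 19.47 m.
Σ(b_i/K_i) = 1.76/0.00103 + 12.0/0.241 + 5.71/518 = 1759 d.
K_eq = L / Σ(b_i/K_i) = 19.47 / 1759 = 0.01107 m/day.
Q = K_eq · A · (Δh/L) = 0.01107 × 1750 × (9.71/19.47) = 9.663 m³/day.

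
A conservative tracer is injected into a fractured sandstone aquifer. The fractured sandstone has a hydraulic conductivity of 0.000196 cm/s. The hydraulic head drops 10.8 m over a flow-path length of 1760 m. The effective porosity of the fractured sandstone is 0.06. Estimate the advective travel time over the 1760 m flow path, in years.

Convert K: 0.000196 cm/s × 864 = 0.1693 m/day.
Hydraulic gradient i = Δh / L = 10.8 / 1760 = 0.006136.
Darcy flux q = K · i = 0.1693 × 0.006136 = 0.001039 m/day.
Seepage velocity v = q / n_e = 0.001039 / 0.06 = 0.01732 m/day.
Travel time t = L / v = 1760 / 0.01732 = 1.016e+05 days = 278.2 years.

278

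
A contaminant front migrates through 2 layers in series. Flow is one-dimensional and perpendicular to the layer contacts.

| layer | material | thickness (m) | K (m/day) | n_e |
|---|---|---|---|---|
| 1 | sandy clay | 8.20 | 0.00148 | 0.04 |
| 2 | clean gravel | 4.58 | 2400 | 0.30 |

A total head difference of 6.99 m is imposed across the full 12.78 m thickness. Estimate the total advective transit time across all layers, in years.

With flow normal to the layers, continuity requires the same specific discharge q through every layer.
Σ(b_i/K_i) = 8.20/0.00148 + 4.58/2400 = 5541 d.
q = Δh / Σ(b_i/K_i) = 6.99 / 5541 = 0.001262 m/day.
In each layer the seepage velocity is v_i = q/n_i, so the layer transit time is t_i = b_i·n_i / q:
  layer 1 (sandy clay): t_1 = 8.20 × 0.04 / 0.001262 = 260.0 d
  layer 2 (clean gravel): t_2 = 4.58 × 0.30 / 0.001262 = 1089 d
Total t = Σ t_i = 1349 days = 3.694 years.

3.69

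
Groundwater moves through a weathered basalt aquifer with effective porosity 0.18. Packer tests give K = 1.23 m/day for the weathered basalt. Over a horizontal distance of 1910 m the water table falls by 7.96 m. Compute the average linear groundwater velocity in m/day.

Hydraulic gradient i = Δh / L = 7.96 / 1910 = 0.004168.
Darcy flux q = K · i = 1.230 × 0.004168 = 0.005126 m/day.
Seepage velocity v = q / n_e = 0.005126 / 0.18 = 0.02848 m/day.

0.0285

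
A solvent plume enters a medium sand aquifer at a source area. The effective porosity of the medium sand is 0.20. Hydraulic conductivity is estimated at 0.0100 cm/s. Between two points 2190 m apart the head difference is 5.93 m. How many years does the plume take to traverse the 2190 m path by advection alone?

51.3

Convert K: 0.0100 cm/s × 864 = 8.640 m/day.
Hydraulic gradient i = Δh / L = 5.93 / 2190 = 0.002708.
Darcy flux q = K · i = 8.640 × 0.002708 = 0.02340 m/day.
Seepage velocity v = q / n_e = 0.02340 / 0.20 = 0.1170 m/day.
Travel time t = L / v = 2190 / 0.1170 = 18722 days = 51.26 years.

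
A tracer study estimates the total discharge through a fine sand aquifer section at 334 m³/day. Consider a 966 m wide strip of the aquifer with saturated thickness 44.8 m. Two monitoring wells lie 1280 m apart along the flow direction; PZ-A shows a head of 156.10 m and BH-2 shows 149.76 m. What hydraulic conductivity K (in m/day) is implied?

Cross-sectional area A = 966 × 44.8 = 43277 m².
Hydraulic gradient i = (156.10 − 149.76) / 1280 = 6.34 / 1280 = 0.004953.
From Q = K·A·i, K = Q / (A·i) = 334 / (43277 × 0.004953) = 1.558 m/day.

1.56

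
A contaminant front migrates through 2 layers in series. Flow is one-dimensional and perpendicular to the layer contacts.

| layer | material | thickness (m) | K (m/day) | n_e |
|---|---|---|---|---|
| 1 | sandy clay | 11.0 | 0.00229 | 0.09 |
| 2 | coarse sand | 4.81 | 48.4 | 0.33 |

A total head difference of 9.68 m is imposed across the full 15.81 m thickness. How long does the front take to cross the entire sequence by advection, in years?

3.50

With flow normal to the layers, continuity requires the same specific discharge q through every layer.
Σ(b_i/K_i) = 11.0/0.00229 + 4.81/48.4 = 4804 d.
q = Δh / Σ(b_i/K_i) = 9.68 / 4804 = 0.002015 m/day.
In each layer the seepage velocity is v_i = q/n_i, so the layer transit time is t_i = b_i·n_i / q:
  layer 1 (sandy clay): t_1 = 11.0 × 0.09 / 0.002015 = 491.3 d
  layer 2 (coarse sand): t_2 = 4.81 × 0.33 / 0.002015 = 787.7 d
Total t = Σ t_i = 1279 days = 3.502 years.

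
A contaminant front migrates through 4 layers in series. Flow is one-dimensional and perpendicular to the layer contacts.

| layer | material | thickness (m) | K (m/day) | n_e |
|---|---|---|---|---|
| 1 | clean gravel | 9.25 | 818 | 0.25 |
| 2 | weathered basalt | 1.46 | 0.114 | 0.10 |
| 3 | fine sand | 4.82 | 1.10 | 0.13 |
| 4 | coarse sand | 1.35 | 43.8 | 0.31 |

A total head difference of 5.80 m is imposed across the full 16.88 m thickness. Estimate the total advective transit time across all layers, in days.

10.4

With flow normal to the layers, continuity requires the same specific discharge q through every layer.
Σ(b_i/K_i) = 9.25/818 + 1.46/0.114 + 4.82/1.10 + 1.35/43.8 = 17.23 d.
q = Δh / Σ(b_i/K_i) = 5.80 / 17.23 = 0.3366 m/day.
In each layer the seepage velocity is v_i = q/n_i, so the layer transit time is t_i = b_i·n_i / q:
  layer 1 (clean gravel): t_1 = 9.25 × 0.25 / 0.3366 = 6.870 d
  layer 2 (weathered basalt): t_2 = 1.46 × 0.10 / 0.3366 = 0.4337 d
  layer 3 (fine sand): t_3 = 4.82 × 0.13 / 0.3366 = 1.862 d
  layer 4 (coarse sand): t_4 = 1.35 × 0.31 / 0.3366 = 1.243 d
Total t = Σ t_i = 10.41 days.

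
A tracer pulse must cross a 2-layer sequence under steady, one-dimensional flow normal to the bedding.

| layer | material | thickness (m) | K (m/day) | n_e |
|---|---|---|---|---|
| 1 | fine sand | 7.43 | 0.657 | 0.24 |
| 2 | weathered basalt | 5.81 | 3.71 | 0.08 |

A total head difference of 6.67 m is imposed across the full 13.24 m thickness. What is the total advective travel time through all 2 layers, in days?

4.34

With flow normal to the layers, continuity requires the same specific discharge q through every layer.
Σ(b_i/K_i) = 7.43/0.657 + 5.81/3.71 = 12.88 d.
q = Δh / Σ(b_i/K_i) = 6.67 / 12.88 = 0.5181 m/day.
In each layer the seepage velocity is v_i = q/n_i, so the layer transit time is t_i = b_i·n_i / q:
  layer 1 (fine sand): t_1 = 7.43 × 0.24 / 0.5181 = 3.442 d
  layer 2 (weathered basalt): t_2 = 5.81 × 0.08 / 0.5181 = 0.8972 d
Total t = Σ t_i = 4.339 days.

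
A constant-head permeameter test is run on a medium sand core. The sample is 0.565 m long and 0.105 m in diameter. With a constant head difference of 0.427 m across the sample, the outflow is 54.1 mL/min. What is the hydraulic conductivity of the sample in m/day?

Cross-sectional area A = π·(d/2)² = π × (0.105/2)² = 0.008659 m².
Convert discharge: 54.1 mL/min = 9.017e-07 m³/s.
Darcy's law rearranged: K = Q·L / (A·Δh) = 9.017e-07 × 0.565 / (0.008659 × 0.427) = 0.0001378 m/s = 11.90 m/day.

11.9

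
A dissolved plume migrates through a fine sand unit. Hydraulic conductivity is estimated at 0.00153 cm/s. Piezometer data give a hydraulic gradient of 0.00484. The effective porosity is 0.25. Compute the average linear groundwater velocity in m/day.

0.0256

Convert K: 0.00153 cm/s × 864 = 1.322 m/day.
Hydraulic gradient i = 0.00484.
Darcy flux q = K · i = 1.322 × 0.004840 = 0.006398 m/day.
Seepage velocity v = q / n_e = 0.006398 / 0.25 = 0.02559 m/day.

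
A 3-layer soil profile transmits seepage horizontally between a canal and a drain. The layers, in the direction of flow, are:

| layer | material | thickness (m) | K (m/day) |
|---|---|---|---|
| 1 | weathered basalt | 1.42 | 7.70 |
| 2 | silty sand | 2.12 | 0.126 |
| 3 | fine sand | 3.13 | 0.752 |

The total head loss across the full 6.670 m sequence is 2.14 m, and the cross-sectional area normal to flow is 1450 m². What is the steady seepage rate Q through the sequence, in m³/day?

Flow is perpendicular to layering, so the layers act in series and the equivalent K is the thickness-weighted harmonic mean.
Total thickness L = 1.42 + 2.12 + 3.13 = 6.670 m.
Σ(b_i/K_i) = 1.42/7.70 + 2.12/0.126 + 3.13/0.752 = 21.17 d.
K_eq = L / Σ(b_i/K_i) = 6.670 / 21.17 = 0.3150 m/day.
Q = K_eq · A · (Δh/L) = 0.3150 × 1450 × (2.14/6.670) = 146.6 m³/day.

147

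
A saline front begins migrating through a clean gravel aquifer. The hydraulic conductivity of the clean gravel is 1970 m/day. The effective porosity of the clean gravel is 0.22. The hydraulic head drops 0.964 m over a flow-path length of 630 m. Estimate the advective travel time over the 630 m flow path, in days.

Hydraulic gradient i = Δh / L = 0.964 / 630 = 0.001530.
Darcy flux q = K · i = 1970 × 0.001530 = 3.014 m/day.
Seepage velocity v = q / n_e = 3.014 / 0.22 = 13.70 m/day.
Travel time t = L / v = 630 / 13.70 = 45.98 days.

46.0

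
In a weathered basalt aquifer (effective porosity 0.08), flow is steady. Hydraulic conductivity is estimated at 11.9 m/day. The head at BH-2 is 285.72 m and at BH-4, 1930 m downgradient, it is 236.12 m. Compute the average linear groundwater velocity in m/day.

3.82

Hydraulic gradient i = (285.72 − 236.12) / 1930 = 49.6 / 1930 = 0.02570.
Darcy flux q = K · i = 11.90 × 0.02570 = 0.3058 m/day.
Seepage velocity v = q / n_e = 0.3058 / 0.08 = 3.823 m/day.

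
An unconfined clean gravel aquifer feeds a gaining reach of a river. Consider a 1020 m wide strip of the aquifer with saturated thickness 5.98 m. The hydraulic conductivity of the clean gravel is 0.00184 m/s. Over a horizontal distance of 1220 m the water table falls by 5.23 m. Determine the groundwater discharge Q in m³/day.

Convert K: 0.00184 m/s × 86400 = 159.0 m/day.
Cross-sectional area A = 1020 × 5.98 = 6100 m².
Hydraulic gradient i = Δh / L = 5.23 / 1220 = 0.004287.
Darcy's law: Q = K · A · i = 159.0 × 6100 × 0.004287 = 4157 m³/day.

4160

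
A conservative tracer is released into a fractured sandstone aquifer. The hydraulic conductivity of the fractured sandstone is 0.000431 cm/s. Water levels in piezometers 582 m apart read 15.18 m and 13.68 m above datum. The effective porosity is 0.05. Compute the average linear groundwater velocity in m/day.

Convert K: 0.000431 cm/s × 864 = 0.3724 m/day.
Hydraulic gradient i = (15.18 − 13.68) / 582 = 1.5 / 582 = 0.002577.
Darcy flux q = K · i = 0.3724 × 0.002577 = 0.0009598 m/day.
Seepage velocity v = q / n_e = 0.0009598 / 0.05 = 0.01920 m/day.

0.0192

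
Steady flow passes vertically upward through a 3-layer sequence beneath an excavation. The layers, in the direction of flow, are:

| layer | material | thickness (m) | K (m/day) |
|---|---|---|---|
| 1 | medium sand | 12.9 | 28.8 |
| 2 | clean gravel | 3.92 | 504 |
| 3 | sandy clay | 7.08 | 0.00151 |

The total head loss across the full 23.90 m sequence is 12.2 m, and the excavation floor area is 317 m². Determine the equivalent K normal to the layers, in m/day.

0.00510

Flow is perpendicular to layering, so the layers act in series and the equivalent K is the thickness-weighted harmonic mean.
Total thickness L = 12.9 + 3.92 + 7.08 = 23.90 m.
Σ(b_i/K_i) = 12.9/28.8 + 3.92/504 + 7.08/0.00151 = 4689 d.
K_eq = L / Σ(b_i/K_i) = 23.90 / 4689 = 0.005097 m/day.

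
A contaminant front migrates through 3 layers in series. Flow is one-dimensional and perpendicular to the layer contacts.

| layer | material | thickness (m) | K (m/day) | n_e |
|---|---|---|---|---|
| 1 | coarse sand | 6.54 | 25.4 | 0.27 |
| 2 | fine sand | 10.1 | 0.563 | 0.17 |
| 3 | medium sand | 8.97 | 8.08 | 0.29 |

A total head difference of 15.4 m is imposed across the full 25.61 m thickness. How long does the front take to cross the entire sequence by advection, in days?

7.63

With flow normal to the layers, continuity requires the same specific discharge q through every layer.
Σ(b_i/K_i) = 6.54/25.4 + 10.1/0.563 + 8.97/8.08 = 19.31 d.
q = Δh / Σ(b_i/K_i) = 15.4 / 19.31 = 0.7976 m/day.
In each layer the seepage velocity is v_i = q/n_i, so the layer transit time is t_i = b_i·n_i / q:
  layer 1 (coarse sand): t_1 = 6.54 × 0.27 / 0.7976 = 2.214 d
  layer 2 (fine sand): t_2 = 10.1 × 0.17 / 0.7976 = 2.153 d
  layer 3 (medium sand): t_3 = 8.97 × 0.29 / 0.7976 = 3.261 d
Total t = Σ t_i = 7.628 days.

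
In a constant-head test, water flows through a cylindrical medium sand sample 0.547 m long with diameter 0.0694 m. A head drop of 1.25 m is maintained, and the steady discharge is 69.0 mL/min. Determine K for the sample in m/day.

11.5

Cross-sectional area A = π·(d/2)² = π × (0.0694/2)² = 0.003783 m².
Convert discharge: 69.0 mL/min = 1.150e-06 m³/s.
Darcy's law rearranged: K = Q·L / (A·Δh) = 1.150e-06 × 0.547 / (0.003783 × 1.25) = 0.0001330 m/s = 11.49 m/day.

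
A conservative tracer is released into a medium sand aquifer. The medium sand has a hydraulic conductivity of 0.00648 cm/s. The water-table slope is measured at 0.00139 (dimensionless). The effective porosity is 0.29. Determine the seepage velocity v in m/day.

Convert K: 0.00648 cm/s × 864 = 5.599 m/day.
Hydraulic gradient i = 0.00139.
Darcy flux q = K · i = 5.599 × 0.001390 = 0.007782 m/day.
Seepage velocity v = q / n_e = 0.007782 / 0.29 = 0.02684 m/day.

0.0268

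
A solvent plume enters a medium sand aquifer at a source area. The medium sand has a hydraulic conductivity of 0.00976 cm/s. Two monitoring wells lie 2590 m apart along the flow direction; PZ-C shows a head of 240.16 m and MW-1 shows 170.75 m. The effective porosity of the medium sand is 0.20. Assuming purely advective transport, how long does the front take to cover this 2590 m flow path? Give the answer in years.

Convert K: 0.00976 cm/s × 864 = 8.433 m/day.
Hydraulic gradient i = (240.16 − 170.75) / 2590 = 69.41 / 2590 = 0.02680.
Darcy flux q = K · i = 8.433 × 0.02680 = 0.2260 m/day.
Seepage velocity v = q / n_e = 0.2260 / 0.20 = 1.130 m/day.
Travel time t = L / v = 2590 / 1.130 = 2292 days = 6.276 years.

6.28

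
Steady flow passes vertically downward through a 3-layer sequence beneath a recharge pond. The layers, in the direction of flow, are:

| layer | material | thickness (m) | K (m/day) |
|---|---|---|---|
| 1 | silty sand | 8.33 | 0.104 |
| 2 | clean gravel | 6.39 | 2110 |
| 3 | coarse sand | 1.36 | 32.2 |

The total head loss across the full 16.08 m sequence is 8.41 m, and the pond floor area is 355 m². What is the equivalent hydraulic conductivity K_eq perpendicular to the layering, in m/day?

0.201

Flow is perpendicular to layering, so the layers act in series and the equivalent K is the thickness-weighted harmonic mean.
Total thickness L = 8.33 + 6.39 + 1.36 = 16.08 m.
Σ(b_i/K_i) = 8.33/0.104 + 6.39/2110 + 1.36/32.2 = 80.14 d.
K_eq = L / Σ(b_i/K_i) = 16.08 / 80.14 = 0.2006 m/day.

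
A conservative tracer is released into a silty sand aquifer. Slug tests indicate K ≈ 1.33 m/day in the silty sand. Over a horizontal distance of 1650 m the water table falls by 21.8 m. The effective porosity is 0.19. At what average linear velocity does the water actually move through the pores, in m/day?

0.0925

Hydraulic gradient i = Δh / L = 21.8 / 1650 = 0.01321.
Darcy flux q = K · i = 1.330 × 0.01321 = 0.01757 m/day.
Seepage velocity v = q / n_e = 0.01757 / 0.19 = 0.09248 m/day.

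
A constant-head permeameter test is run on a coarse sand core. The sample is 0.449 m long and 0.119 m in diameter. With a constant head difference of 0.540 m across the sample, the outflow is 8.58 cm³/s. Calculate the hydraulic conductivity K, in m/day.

55.4

Cross-sectional area A = π·(d/2)² = π × (0.119/2)² = 0.01112 m².
Convert discharge: 8.58 cm³/s = 8.580e-06 m³/s.
Darcy's law rearranged: K = Q·L / (A·Δh) = 8.580e-06 × 0.449 / (0.01112 × 0.540) = 0.0006414 m/s = 55.42 m/day.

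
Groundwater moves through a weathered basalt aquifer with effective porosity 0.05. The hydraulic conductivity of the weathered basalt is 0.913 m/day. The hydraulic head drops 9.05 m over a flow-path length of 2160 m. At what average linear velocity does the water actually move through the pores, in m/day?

0.0765

Hydraulic gradient i = Δh / L = 9.05 / 2160 = 0.004190.
Darcy flux q = K · i = 0.9130 × 0.004190 = 0.003825 m/day.
Seepage velocity v = q / n_e = 0.003825 / 0.05 = 0.07651 m/day.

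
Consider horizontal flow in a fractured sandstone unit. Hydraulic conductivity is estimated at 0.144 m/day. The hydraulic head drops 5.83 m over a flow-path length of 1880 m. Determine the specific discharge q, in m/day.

Hydraulic gradient i = Δh / L = 5.83 / 1880 = 0.003101.
Specific discharge q = K · i = 0.1440 × 0.003101 = 0.0004466 m/day.

0.000447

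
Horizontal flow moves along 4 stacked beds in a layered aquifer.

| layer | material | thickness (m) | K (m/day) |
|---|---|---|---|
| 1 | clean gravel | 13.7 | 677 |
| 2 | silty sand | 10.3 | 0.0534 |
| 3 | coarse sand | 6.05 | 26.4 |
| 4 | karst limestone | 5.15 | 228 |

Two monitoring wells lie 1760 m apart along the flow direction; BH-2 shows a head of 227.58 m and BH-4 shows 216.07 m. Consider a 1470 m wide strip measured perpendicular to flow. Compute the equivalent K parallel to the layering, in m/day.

301

Flow is parallel to layering, so each bed carries its own Darcy discharge and the transmissivities add.
Σ(K_i·b_i) = 677×13.7 + 0.0534×10.3 + 26.4×6.05 + 228×5.15 = 10609 m²/day.
Total thickness b = 35.20 m, so K_eq = Σ(K_i·b_i)/b = 301.4 m/day.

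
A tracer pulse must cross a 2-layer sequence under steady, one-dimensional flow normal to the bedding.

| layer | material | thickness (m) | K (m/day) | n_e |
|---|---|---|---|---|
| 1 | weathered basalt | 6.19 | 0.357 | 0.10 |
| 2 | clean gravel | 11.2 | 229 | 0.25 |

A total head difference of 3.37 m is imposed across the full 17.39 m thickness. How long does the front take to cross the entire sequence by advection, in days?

With flow normal to the layers, continuity requires the same specific discharge q through every layer.
Σ(b_i/K_i) = 6.19/0.357 + 11.2/229 = 17.39 d.
q = Δh / Σ(b_i/K_i) = 3.37 / 17.39 = 0.1938 m/day.
In each layer the seepage velocity is v_i = q/n_i, so the layer transit time is t_i = b_i·n_i / q:
  layer 1 (weathered basalt): t_1 = 6.19 × 0.10 / 0.1938 = 3.194 d
  layer 2 (clean gravel): t_2 = 11.2 × 0.25 / 0.1938 = 14.45 d
Total t = Σ t_i = 17.64 days.

17.6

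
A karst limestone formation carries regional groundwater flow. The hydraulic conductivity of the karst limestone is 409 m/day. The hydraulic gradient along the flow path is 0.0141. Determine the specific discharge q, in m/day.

Hydraulic gradient i = 0.0141.
Specific discharge q = K · i = 409.0 × 0.01410 = 5.767 m/day.

5.77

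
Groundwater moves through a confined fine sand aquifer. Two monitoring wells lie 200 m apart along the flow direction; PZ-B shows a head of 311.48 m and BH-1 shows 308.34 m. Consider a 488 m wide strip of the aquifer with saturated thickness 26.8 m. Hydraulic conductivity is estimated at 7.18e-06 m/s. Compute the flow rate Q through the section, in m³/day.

Convert K: 7.18e-06 m/s × 86400 = 0.6204 m/day.
Cross-sectional area A = 488 × 26.8 = 13078 m².
Hydraulic gradient i = (311.48 − 308.34) / 200 = 3.14 / 200 = 0.01570.
Darcy's law: Q = K · A · i = 0.6204 × 13078 × 0.01570 = 127.4 m³/day.

127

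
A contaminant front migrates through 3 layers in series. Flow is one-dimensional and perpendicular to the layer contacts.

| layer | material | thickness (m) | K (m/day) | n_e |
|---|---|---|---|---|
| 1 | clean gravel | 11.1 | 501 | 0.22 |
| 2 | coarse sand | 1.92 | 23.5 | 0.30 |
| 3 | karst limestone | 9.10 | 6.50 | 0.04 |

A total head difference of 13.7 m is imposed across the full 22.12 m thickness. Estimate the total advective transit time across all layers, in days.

With flow normal to the layers, continuity requires the same specific discharge q through every layer.
Σ(b_i/K_i) = 11.1/501 + 1.92/23.5 + 9.10/6.50 = 1.504 d.
q = Δh / Σ(b_i/K_i) = 13.7 / 1.504 = 9.110 m/day.
In each layer the seepage velocity is v_i = q/n_i, so the layer transit time is t_i = b_i·n_i / q:
  layer 1 (clean gravel): t_1 = 11.1 × 0.22 / 9.110 = 0.2681 d
  layer 2 (coarse sand): t_2 = 1.92 × 0.30 / 9.110 = 0.06323 d
  layer 3 (karst limestone): t_3 = 9.10 × 0.04 / 9.110 = 0.03996 d
Total t = Σ t_i = 0.3712 days.

0.371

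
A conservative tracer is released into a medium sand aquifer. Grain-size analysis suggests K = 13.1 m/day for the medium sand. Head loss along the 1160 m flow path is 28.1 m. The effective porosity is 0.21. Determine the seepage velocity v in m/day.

1.51

Hydraulic gradient i = Δh / L = 28.1 / 1160 = 0.02422.
Darcy flux q = K · i = 13.10 × 0.02422 = 0.3173 m/day.
Seepage velocity v = q / n_e = 0.3173 / 0.21 = 1.511 m/day.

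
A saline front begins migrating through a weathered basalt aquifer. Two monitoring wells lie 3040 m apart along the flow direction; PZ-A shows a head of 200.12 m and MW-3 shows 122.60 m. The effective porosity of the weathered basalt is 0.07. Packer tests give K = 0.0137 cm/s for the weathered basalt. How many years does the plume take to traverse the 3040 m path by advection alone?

1.93

Convert K: 0.0137 cm/s × 864 = 11.84 m/day.
Hydraulic gradient i = (200.12 − 122.60) / 3040 = 77.52 / 3040 = 0.02550.
Darcy flux q = K · i = 11.84 × 0.02550 = 0.3018 m/day.
Seepage velocity v = q / n_e = 0.3018 / 0.07 = 4.312 m/day.
Travel time t = L / v = 3040 / 4.312 = 705.0 days = 1.930 years.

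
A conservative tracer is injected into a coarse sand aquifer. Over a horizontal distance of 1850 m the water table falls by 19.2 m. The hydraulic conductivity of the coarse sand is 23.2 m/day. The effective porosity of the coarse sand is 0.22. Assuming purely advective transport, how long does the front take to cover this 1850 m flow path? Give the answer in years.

Hydraulic gradient i = Δh / L = 19.2 / 1850 = 0.01038.
Darcy flux q = K · i = 23.20 × 0.01038 = 0.2408 m/day.
Seepage velocity v = q / n_e = 0.2408 / 0.22 = 1.094 m/day.
Travel time t = L / v = 1850 / 1.094 = 1690 days = 4.628 years.

4.63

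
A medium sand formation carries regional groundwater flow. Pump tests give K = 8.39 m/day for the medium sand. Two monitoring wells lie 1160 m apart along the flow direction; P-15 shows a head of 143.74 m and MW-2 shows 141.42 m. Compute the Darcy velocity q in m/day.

Hydraulic gradient i = (143.74 − 141.42) / 1160 = 2.32 / 1160 = 0.002000.
Specific discharge q = K · i = 8.390 × 0.002000 = 0.01678 m/day.

0.0168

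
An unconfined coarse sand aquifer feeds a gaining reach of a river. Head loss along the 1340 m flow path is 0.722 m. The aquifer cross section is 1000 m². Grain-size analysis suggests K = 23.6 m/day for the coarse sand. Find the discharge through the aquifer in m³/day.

12.7

Hydraulic gradient i = Δh / L = 0.722 / 1340 = 0.0005388.
Darcy's law: Q = K · A · i = 23.60 × 1000 × 0.0005388 = 12.72 m³/day.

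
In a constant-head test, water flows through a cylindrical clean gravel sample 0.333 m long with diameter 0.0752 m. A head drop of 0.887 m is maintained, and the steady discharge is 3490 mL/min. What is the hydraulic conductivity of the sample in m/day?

425

Cross-sectional area A = π·(d/2)² = π × (0.0752/2)² = 0.004441 m².
Convert discharge: 3490 mL/min = 5.817e-05 m³/s.
Darcy's law rearranged: K = Q·L / (A·Δh) = 5.817e-05 × 0.333 / (0.004441 × 0.887) = 0.004917 m/s = 424.8 m/day.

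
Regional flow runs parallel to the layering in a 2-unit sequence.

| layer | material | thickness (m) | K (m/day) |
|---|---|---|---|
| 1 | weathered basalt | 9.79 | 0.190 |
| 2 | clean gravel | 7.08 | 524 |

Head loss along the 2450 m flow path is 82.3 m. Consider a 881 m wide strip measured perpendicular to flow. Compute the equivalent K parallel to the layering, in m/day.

220

Flow is parallel to layering, so each bed carries its own Darcy discharge and the transmissivities add.
Σ(K_i·b_i) = 0.190×9.79 + 524×7.08 = 3712 m²/day.
Total thickness b = 16.87 m, so K_eq = Σ(K_i·b_i)/b = 220.0 m/day.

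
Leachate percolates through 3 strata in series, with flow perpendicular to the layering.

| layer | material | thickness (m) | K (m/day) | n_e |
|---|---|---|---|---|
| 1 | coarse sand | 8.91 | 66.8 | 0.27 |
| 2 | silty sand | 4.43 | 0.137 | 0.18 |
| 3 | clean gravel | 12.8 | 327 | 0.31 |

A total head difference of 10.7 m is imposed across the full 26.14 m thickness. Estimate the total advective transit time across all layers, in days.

With flow normal to the layers, continuity requires the same specific discharge q through every layer.
Σ(b_i/K_i) = 8.91/66.8 + 4.43/0.137 + 12.8/327 = 32.51 d.
q = Δh / Σ(b_i/K_i) = 10.7 / 32.51 = 0.3291 m/day.
In each layer the seepage velocity is v_i = q/n_i, so the layer transit time is t_i = b_i·n_i / q:
  layer 1 (coarse sand): t_1 = 8.91 × 0.27 / 0.3291 = 7.309 d
  layer 2 (silty sand): t_2 = 4.43 × 0.18 / 0.3291 = 2.423 d
  layer 3 (clean gravel): t_3 = 12.8 × 0.31 / 0.3291 = 12.06 d
Total t = Σ t_i = 21.79 days.

21.8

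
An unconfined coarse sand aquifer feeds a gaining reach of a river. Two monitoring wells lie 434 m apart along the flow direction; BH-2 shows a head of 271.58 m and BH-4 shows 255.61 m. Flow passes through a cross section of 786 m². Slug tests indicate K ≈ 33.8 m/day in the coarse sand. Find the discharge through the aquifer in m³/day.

Hydraulic gradient i = (271.58 − 255.61) / 434 = 15.97 / 434 = 0.03680.
Darcy's law: Q = K · A · i = 33.80 × 786.0 × 0.03680 = 977.6 m³/day.

978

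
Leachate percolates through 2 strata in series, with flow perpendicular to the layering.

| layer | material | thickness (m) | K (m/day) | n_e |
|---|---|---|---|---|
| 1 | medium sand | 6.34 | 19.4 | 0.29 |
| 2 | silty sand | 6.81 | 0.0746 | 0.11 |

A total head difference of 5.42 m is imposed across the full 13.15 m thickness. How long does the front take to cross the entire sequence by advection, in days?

43.7

With flow normal to the layers, continuity requires the same specific discharge q through every layer.
Σ(b_i/K_i) = 6.34/19.4 + 6.81/0.0746 = 91.61 d.
q = Δh / Σ(b_i/K_i) = 5.42 / 91.61 = 0.05916 m/day.
In each layer the seepage velocity is v_i = q/n_i, so the layer transit time is t_i = b_i·n_i / q:
  layer 1 (medium sand): t_1 = 6.34 × 0.29 / 0.05916 = 31.08 d
  layer 2 (silty sand): t_2 = 6.81 × 0.11 / 0.05916 = 12.66 d
Total t = Σ t_i = 43.74 days.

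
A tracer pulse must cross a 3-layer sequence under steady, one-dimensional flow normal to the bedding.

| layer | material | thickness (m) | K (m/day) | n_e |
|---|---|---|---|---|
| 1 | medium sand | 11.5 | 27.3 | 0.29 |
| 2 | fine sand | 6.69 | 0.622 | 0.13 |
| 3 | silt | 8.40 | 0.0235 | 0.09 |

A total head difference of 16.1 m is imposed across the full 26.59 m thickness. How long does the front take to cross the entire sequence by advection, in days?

With flow normal to the layers, continuity requires the same specific discharge q through every layer.
Σ(b_i/K_i) = 11.5/27.3 + 6.69/0.622 + 8.40/0.0235 = 368.6 d.
q = Δh / Σ(b_i/K_i) = 16.1 / 368.6 = 0.04368 m/day.
In each layer the seepage velocity is v_i = q/n_i, so the layer transit time is t_i = b_i·n_i / q:
  layer 1 (medium sand): t_1 = 11.5 × 0.29 / 0.04368 = 76.36 d
  layer 2 (fine sand): t_2 = 6.69 × 0.13 / 0.04368 = 19.91 d
  layer 3 (silt): t_3 = 8.40 × 0.09 / 0.04368 = 17.31 d
Total t = Σ t_i = 113.6 days.

114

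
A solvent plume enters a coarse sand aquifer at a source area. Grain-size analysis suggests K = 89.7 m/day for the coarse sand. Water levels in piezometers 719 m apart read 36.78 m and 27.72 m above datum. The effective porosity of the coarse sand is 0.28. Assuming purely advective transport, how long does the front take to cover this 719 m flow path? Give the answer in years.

Hydraulic gradient i = (36.78 − 27.72) / 719 = 9.06 / 719 = 0.01260.
Darcy flux q = K · i = 89.70 × 0.01260 = 1.130 m/day.
Seepage velocity v = q / n_e = 1.130 / 0.28 = 4.037 m/day.
Travel time t = L / v = 719 / 4.037 = 178.1 days = 0.4876 years.

0.488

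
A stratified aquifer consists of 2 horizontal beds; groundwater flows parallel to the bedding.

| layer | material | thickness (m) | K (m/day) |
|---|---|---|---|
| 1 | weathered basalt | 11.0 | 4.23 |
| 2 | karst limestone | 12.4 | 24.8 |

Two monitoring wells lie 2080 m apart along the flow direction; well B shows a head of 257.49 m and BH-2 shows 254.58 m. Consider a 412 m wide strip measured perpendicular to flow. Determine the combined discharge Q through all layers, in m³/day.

204

Flow is parallel to layering, so each bed carries its own Darcy discharge and the transmissivities add.
Σ(K_i·b_i) = 4.23×11.0 + 24.8×12.4 = 354.1 m²/day.
Hydraulic gradient i = (257.49 − 254.58) / 2080 = 2.91 / 2080 = 0.001399.
Q = Σ(K_i·b_i) · W · i = 354.1 × 412 × 0.001399 = 204.1 m³/day.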